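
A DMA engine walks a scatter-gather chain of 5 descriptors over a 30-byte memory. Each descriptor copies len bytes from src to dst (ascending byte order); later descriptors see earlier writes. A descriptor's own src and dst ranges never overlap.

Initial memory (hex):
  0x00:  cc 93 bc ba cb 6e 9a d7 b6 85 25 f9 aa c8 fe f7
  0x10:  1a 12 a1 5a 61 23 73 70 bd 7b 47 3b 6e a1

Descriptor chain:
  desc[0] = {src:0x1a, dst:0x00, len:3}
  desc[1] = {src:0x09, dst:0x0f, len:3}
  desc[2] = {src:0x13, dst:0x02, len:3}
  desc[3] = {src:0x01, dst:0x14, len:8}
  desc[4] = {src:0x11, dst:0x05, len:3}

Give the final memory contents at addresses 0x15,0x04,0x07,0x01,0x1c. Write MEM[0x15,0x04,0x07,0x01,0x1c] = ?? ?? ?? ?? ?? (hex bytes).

MEM[0x15,0x04,0x07,0x01,0x1c] = 5a 23 5a 3b 6e

  after D0: wrote 3B at 0x00 = 473b6e
  after D1: wrote 3B at 0x0f = 8525f9
  after D2: wrote 3B at 0x02 = 5a6123
  after D3: wrote 8B at 0x14 = 3b5a61236e9ad7b6
  after D4: wrote 3B at 0x05 = f9a15a
query mem[0x15]=0x5a, mem[0x04]=0x23, mem[0x07]=0x5a, mem[0x01]=0x3b, mem[0x1c]=0x6e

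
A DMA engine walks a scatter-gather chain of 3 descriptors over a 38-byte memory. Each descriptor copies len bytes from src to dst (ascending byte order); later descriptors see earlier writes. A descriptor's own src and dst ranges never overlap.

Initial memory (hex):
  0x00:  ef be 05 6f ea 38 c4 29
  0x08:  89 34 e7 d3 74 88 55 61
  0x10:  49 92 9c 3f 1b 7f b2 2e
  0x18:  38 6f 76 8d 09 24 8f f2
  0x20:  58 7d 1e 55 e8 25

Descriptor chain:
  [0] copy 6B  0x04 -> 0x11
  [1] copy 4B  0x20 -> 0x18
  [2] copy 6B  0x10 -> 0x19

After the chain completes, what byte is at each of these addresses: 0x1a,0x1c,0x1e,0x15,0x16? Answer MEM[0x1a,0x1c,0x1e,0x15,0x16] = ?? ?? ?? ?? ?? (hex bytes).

MEM[0x1a,0x1c,0x1e,0x15,0x16] = ea c4 89 89 34

  after D0: wrote 6B at 0x11 = ea38c4298934
  after D1: wrote 4B at 0x18 = 587d1e55
  after D2: wrote 6B at 0x19 = 49ea38c42989
query mem[0x1a]=0xea, mem[0x1c]=0xc4, mem[0x1e]=0x89, mem[0x15]=0x89, mem[0x16]=0x34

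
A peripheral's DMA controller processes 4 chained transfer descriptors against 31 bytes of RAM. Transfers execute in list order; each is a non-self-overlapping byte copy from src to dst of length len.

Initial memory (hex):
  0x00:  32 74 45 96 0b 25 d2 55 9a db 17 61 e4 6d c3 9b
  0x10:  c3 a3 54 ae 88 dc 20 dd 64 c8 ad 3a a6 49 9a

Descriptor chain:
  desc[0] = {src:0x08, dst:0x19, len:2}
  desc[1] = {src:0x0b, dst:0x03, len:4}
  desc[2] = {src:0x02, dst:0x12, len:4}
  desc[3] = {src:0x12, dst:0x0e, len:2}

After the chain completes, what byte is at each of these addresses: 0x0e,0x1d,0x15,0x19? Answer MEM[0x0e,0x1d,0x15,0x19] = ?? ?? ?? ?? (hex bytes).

D0: mem[0x19..0x1a] <- [9a db]
D1: mem[0x03..0x06] <- [61 e4 6d c3]
D2: mem[0x12..0x15] <- [45 61 e4 6d]
D3: mem[0x0e..0x0f] <- [45 61]
query mem[0x0e]=0x45, mem[0x1d]=0x49, mem[0x15]=0x6d, mem[0x19]=0x9a

MEM[0x0e,0x1d,0x15,0x19] = 45 49 6d 9a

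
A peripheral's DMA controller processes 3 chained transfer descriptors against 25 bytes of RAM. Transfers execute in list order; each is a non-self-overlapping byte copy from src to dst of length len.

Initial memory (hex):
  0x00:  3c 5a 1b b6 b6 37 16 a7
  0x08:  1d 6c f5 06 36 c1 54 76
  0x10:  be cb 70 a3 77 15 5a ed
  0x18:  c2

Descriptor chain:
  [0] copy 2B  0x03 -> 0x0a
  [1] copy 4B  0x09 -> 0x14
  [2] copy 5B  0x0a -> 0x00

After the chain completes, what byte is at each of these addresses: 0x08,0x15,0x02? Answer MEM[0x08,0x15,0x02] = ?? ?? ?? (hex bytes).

MEM[0x08,0x15,0x02] = 1d b6 36

#0 dst[0x0a+2] := {0xb6,0xb6}
#1 dst[0x14+4] := {0x6c,0xb6,0xb6,0x36}
#2 dst[0x00+5] := {0xb6,0xb6,0x36,0xc1,0x54}
query mem[0x08]=0x1d, mem[0x15]=0xb6, mem[0x02]=0x36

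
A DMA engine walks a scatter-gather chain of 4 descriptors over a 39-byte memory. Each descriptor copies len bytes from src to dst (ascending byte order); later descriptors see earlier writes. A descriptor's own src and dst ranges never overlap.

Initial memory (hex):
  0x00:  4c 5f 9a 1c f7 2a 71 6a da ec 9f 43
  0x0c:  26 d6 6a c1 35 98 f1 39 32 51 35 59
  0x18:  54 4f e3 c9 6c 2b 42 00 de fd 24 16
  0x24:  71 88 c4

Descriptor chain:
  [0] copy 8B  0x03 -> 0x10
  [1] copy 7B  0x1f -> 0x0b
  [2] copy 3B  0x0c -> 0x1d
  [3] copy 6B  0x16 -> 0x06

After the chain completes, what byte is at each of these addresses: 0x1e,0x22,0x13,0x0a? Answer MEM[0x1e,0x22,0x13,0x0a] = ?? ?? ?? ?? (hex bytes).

MEM[0x1e,0x22,0x13,0x0a] = fd 24 71 e3

[0] 0x03->0x10 len=8 : 1c f7 2a 71 6a da ec 9f
[1] 0x1f->0x0b len=7 : 00 de fd 24 16 71 88
[2] 0x0c->0x1d len=3 : de fd 24
[3] 0x16->0x06 len=6 : ec 9f 54 4f e3 c9
query mem[0x1e]=0xfd, mem[0x22]=0x24, mem[0x13]=0x71, mem[0x0a]=0xe3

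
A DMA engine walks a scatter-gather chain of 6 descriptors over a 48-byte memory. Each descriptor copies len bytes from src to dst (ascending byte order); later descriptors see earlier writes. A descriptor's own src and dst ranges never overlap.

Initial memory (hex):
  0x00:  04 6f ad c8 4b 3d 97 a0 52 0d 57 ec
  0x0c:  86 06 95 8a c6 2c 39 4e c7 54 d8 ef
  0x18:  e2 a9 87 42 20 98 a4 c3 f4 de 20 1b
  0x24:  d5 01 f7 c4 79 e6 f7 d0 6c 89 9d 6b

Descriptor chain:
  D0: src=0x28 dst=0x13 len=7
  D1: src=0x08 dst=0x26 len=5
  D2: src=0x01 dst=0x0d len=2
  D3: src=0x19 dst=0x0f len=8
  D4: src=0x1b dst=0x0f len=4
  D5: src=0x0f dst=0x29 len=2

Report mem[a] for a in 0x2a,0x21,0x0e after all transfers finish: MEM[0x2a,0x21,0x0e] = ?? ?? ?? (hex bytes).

[0] 0x28->0x13 len=7 : 79 e6 f7 d0 6c 89 9d
[1] 0x08->0x26 len=5 : 52 0d 57 ec 86
[2] 0x01->0x0d len=2 : 6f ad
[3] 0x19->0x0f len=8 : 9d 87 42 20 98 a4 c3 f4
[4] 0x1b->0x0f len=4 : 42 20 98 a4
[5] 0x0f->0x29 len=2 : 42 20
query mem[0x2a]=0x20, mem[0x21]=0xde, mem[0x0e]=0xad

MEM[0x2a,0x21,0x0e] = 20 de ad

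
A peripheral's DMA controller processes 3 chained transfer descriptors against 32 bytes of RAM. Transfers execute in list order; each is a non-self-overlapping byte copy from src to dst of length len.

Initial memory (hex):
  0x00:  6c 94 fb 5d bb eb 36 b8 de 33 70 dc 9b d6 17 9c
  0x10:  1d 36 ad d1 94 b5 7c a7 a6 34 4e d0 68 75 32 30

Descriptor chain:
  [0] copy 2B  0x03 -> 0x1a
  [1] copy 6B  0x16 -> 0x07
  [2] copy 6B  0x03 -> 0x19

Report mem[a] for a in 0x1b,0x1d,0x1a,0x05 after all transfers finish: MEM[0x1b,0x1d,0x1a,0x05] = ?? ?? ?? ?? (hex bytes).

MEM[0x1b,0x1d,0x1a,0x05] = eb 7c bb eb

  after D0: wrote 2B at 0x1a = 5dbb
  after D1: wrote 6B at 0x07 = 7ca7a6345dbb
  after D2: wrote 6B at 0x19 = 5dbbeb367ca7
query mem[0x1b]=0xeb, mem[0x1d]=0x7c, mem[0x1a]=0xbb, mem[0x05]=0xeb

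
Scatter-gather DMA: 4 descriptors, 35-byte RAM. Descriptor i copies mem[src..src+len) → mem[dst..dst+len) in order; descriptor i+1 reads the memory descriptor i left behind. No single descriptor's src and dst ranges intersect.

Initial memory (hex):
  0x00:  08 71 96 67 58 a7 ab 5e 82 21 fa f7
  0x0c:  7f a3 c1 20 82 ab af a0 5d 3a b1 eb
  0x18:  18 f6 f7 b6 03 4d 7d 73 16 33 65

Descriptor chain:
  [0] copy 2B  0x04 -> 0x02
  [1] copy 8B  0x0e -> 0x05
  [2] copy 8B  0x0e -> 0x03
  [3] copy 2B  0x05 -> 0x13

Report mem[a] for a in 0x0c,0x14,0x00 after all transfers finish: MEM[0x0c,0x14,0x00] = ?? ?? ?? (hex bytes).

[0] 0x04->0x02 len=2 : 58 a7
[1] 0x0e->0x05 len=8 : c1 20 82 ab af a0 5d 3a
[2] 0x0e->0x03 len=8 : c1 20 82 ab af a0 5d 3a
[3] 0x05->0x13 len=2 : 82 ab
query mem[0x0c]=0x3a, mem[0x14]=0xab, mem[0x00]=0x08

MEM[0x0c,0x14,0x00] = 3a ab 08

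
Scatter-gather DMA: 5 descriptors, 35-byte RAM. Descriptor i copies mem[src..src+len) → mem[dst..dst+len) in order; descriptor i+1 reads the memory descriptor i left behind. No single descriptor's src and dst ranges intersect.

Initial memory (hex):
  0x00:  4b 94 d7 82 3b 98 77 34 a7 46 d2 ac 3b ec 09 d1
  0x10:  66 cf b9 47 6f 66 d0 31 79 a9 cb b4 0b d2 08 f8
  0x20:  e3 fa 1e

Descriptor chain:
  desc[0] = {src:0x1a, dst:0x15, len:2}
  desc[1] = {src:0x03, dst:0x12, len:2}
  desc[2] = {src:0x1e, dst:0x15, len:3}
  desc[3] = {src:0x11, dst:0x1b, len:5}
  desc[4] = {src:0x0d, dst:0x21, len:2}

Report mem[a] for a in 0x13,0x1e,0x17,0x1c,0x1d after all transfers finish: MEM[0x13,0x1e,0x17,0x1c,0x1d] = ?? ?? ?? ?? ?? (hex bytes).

MEM[0x13,0x1e,0x17,0x1c,0x1d] = 3b 6f e3 82 3b

#0 dst[0x15+2] := {0xcb,0xb4}
#1 dst[0x12+2] := {0x82,0x3b}
#2 dst[0x15+3] := {0x08,0xf8,0xe3}
#3 dst[0x1b+5] := {0xcf,0x82,0x3b,0x6f,0x08}
#4 dst[0x21+2] := {0xec,0x09}
query mem[0x13]=0x3b, mem[0x1e]=0x6f, mem[0x17]=0xe3, mem[0x1c]=0x82, mem[0x1d]=0x3b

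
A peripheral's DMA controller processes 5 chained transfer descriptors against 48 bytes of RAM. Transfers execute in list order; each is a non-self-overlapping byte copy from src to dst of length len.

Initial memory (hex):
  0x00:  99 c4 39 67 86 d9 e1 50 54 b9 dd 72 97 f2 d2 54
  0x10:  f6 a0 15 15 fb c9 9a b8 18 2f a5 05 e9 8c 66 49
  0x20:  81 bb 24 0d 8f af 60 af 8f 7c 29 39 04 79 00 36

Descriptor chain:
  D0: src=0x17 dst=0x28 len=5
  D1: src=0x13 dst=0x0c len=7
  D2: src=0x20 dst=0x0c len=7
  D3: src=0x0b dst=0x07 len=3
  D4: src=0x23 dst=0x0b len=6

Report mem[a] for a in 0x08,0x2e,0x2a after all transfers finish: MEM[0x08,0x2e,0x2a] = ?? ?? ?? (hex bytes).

MEM[0x08,0x2e,0x2a] = 81 00 2f

D0: mem[0x28..0x2c] <- [b8 18 2f a5 05]
D1: mem[0x0c..0x12] <- [15 fb c9 9a b8 18 2f]
D2: mem[0x0c..0x12] <- [81 bb 24 0d 8f af 60]
D3: mem[0x07..0x09] <- [72 81 bb]
D4: mem[0x0b..0x10] <- [0d 8f af 60 af b8]
query mem[0x08]=0x81, mem[0x2e]=0x00, mem[0x2a]=0x2f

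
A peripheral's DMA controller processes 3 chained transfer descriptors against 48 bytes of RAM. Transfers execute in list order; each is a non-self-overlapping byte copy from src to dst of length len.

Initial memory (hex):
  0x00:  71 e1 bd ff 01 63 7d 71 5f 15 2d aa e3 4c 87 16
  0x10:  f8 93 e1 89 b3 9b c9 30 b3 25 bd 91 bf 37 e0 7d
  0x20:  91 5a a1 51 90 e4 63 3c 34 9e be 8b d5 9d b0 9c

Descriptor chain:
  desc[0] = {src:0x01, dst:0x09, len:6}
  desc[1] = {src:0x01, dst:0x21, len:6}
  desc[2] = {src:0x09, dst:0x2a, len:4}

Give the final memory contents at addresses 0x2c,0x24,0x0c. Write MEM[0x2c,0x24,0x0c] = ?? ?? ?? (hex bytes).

MEM[0x2c,0x24,0x0c] = ff 01 01

  after D0: wrote 6B at 0x09 = e1bdff01637d
  after D1: wrote 6B at 0x21 = e1bdff01637d
  after D2: wrote 4B at 0x2a = e1bdff01
query mem[0x2c]=0xff, mem[0x24]=0x01, mem[0x0c]=0x01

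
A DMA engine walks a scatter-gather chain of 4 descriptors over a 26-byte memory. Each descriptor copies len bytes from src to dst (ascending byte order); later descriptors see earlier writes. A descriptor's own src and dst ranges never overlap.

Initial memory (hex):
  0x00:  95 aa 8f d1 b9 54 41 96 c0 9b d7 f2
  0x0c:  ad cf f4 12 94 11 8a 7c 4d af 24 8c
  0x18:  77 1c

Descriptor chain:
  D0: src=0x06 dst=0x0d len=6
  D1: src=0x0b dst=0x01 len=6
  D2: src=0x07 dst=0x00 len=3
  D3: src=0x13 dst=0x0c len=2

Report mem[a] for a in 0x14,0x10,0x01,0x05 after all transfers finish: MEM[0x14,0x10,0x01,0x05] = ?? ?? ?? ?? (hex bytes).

MEM[0x14,0x10,0x01,0x05] = 4d 9b c0 c0

#0 dst[0x0d+6] := {0x41,0x96,0xc0,0x9b,0xd7,0xf2}
#1 dst[0x01+6] := {0xf2,0xad,0x41,0x96,0xc0,0x9b}
#2 dst[0x00+3] := {0x96,0xc0,0x9b}
#3 dst[0x0c+2] := {0x7c,0x4d}
query mem[0x14]=0x4d, mem[0x10]=0x9b, mem[0x01]=0xc0, mem[0x05]=0xc0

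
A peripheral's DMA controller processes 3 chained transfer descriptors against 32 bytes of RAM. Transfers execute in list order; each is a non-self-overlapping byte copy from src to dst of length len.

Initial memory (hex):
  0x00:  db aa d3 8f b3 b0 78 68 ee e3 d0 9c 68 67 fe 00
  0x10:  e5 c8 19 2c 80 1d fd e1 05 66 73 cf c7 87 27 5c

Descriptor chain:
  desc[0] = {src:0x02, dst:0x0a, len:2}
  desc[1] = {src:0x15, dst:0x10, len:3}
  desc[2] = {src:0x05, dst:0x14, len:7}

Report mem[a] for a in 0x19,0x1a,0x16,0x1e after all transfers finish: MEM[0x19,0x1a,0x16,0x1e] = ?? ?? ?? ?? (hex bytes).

MEM[0x19,0x1a,0x16,0x1e] = d3 8f 68 27

D0: mem[0x0a..0x0b] <- [d3 8f]
D1: mem[0x10..0x12] <- [1d fd e1]
D2: mem[0x14..0x1a] <- [b0 78 68 ee e3 d3 8f]
query mem[0x19]=0xd3, mem[0x1a]=0x8f, mem[0x16]=0x68, mem[0x1e]=0x27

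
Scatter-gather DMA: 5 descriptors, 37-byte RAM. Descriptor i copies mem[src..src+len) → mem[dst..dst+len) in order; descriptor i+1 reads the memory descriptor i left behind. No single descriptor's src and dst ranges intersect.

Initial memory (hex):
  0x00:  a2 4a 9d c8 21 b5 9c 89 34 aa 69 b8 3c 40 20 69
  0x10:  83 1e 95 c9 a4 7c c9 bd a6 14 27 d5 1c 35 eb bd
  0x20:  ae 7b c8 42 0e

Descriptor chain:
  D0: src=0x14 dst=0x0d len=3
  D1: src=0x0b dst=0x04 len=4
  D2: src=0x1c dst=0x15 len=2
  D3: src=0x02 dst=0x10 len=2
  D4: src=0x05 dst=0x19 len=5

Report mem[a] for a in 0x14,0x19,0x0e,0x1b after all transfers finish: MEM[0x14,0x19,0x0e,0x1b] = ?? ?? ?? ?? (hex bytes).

D0: mem[0x0d..0x0f] <- [a4 7c c9]
D1: mem[0x04..0x07] <- [b8 3c a4 7c]
D2: mem[0x15..0x16] <- [1c 35]
D3: mem[0x10..0x11] <- [9d c8]
D4: mem[0x19..0x1d] <- [3c a4 7c 34 aa]
query mem[0x14]=0xa4, mem[0x19]=0x3c, mem[0x0e]=0x7c, mem[0x1b]=0x7c

MEM[0x14,0x19,0x0e,0x1b] = a4 3c 7c 7c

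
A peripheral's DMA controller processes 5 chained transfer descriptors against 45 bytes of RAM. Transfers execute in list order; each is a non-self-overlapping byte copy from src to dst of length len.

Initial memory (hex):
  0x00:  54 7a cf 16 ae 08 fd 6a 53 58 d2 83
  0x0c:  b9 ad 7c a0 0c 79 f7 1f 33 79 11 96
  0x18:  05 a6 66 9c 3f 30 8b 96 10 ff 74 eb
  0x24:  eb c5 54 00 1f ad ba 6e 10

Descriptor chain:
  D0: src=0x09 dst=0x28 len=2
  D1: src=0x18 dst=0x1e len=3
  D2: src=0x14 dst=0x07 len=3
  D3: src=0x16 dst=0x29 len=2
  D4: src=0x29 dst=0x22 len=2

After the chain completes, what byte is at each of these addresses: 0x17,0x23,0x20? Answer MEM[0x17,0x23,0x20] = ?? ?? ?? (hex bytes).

MEM[0x17,0x23,0x20] = 96 96 66

[0] 0x09->0x28 len=2 : 58 d2
[1] 0x18->0x1e len=3 : 05 a6 66
[2] 0x14->0x07 len=3 : 33 79 11
[3] 0x16->0x29 len=2 : 11 96
[4] 0x29->0x22 len=2 : 11 96
query mem[0x17]=0x96, mem[0x23]=0x96, mem[0x20]=0x66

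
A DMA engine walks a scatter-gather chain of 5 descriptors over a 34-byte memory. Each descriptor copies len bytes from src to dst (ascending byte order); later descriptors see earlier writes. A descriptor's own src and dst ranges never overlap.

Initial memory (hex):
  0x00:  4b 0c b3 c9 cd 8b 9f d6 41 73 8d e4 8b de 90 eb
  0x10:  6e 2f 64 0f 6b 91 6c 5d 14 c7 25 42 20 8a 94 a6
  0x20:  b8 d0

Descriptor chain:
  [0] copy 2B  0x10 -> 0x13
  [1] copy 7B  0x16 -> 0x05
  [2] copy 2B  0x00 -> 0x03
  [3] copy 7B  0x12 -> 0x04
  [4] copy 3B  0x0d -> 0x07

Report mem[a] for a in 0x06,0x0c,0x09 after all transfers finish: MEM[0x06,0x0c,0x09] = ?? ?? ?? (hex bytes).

  after D0: wrote 2B at 0x13 = 6e2f
  after D1: wrote 7B at 0x05 = 6c5d14c7254220
  after D2: wrote 2B at 0x03 = 4b0c
  after D3: wrote 7B at 0x04 = 646e2f916c5d14
  after D4: wrote 3B at 0x07 = de90eb
query mem[0x06]=0x2f, mem[0x0c]=0x8b, mem[0x09]=0xeb

MEM[0x06,0x0c,0x09] = 2f 8b eb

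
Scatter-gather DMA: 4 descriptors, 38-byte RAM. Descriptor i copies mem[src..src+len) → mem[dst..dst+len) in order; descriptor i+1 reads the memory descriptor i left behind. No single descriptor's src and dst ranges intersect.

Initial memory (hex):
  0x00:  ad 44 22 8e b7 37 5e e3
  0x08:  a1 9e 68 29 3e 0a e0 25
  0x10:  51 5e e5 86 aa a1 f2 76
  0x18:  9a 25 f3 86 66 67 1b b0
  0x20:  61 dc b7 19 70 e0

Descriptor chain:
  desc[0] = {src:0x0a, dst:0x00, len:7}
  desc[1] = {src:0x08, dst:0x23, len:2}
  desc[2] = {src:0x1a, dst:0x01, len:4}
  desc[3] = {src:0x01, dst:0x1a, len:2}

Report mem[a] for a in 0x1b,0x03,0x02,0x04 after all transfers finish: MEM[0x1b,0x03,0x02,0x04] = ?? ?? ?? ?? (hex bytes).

MEM[0x1b,0x03,0x02,0x04] = 86 66 86 67

  after D0: wrote 7B at 0x00 = 68293e0ae02551
  after D1: wrote 2B at 0x23 = a19e
  after D2: wrote 4B at 0x01 = f3866667
  after D3: wrote 2B at 0x1a = f386
query mem[0x1b]=0x86, mem[0x03]=0x66, mem[0x02]=0x86, mem[0x04]=0x67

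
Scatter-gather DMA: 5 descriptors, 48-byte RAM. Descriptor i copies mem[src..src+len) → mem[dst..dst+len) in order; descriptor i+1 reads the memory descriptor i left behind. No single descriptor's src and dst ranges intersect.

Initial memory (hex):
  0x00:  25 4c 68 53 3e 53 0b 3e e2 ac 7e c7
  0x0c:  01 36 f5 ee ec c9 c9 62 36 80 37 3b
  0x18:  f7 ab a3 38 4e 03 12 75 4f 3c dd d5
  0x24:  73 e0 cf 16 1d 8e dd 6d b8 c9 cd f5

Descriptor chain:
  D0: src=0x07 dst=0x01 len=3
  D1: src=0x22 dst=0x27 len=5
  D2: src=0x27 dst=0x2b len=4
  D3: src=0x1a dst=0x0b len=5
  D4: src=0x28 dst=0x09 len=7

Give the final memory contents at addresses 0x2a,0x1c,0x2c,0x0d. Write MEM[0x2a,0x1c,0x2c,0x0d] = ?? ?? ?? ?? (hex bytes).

MEM[0x2a,0x1c,0x2c,0x0d] = e0 4e d5 d5

#0 dst[0x01+3] := {0x3e,0xe2,0xac}
#1 dst[0x27+5] := {0xdd,0xd5,0x73,0xe0,0xcf}
#2 dst[0x2b+4] := {0xdd,0xd5,0x73,0xe0}
#3 dst[0x0b+5] := {0xa3,0x38,0x4e,0x03,0x12}
#4 dst[0x09+7] := {0xd5,0x73,0xe0,0xdd,0xd5,0x73,0xe0}
query mem[0x2a]=0xe0, mem[0x1c]=0x4e, mem[0x2c]=0xd5, mem[0x0d]=0xd5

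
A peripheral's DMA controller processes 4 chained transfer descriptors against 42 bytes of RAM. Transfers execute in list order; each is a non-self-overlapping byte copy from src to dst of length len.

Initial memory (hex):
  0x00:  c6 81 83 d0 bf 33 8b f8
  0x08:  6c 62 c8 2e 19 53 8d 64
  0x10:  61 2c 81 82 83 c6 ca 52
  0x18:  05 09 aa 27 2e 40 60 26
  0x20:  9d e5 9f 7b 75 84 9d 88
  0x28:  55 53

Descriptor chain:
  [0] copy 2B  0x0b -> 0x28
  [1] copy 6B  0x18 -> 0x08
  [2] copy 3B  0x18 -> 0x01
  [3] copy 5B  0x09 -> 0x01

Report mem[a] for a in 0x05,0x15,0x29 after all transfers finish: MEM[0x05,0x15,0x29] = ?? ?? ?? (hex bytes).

#0 dst[0x28+2] := {0x2e,0x19}
#1 dst[0x08+6] := {0x05,0x09,0xaa,0x27,0x2e,0x40}
#2 dst[0x01+3] := {0x05,0x09,0xaa}
#3 dst[0x01+5] := {0x09,0xaa,0x27,0x2e,0x40}
query mem[0x05]=0x40, mem[0x15]=0xc6, mem[0x29]=0x19

MEM[0x05,0x15,0x29] = 40 c6 19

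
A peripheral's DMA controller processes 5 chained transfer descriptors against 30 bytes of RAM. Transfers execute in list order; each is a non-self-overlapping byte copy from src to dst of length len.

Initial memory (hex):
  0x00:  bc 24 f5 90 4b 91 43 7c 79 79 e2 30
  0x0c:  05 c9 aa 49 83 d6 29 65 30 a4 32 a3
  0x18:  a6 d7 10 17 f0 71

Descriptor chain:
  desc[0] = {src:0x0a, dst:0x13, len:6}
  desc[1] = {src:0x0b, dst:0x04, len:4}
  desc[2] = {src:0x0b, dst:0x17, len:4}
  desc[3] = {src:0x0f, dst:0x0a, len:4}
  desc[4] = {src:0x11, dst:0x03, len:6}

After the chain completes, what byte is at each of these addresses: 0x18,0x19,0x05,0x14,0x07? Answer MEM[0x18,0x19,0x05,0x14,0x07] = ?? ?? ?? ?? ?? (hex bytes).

  after D0: wrote 6B at 0x13 = e23005c9aa49
  after D1: wrote 4B at 0x04 = 3005c9aa
  after D2: wrote 4B at 0x17 = 3005c9aa
  after D3: wrote 4B at 0x0a = 4983d629
  after D4: wrote 6B at 0x03 = d629e23005c9
query mem[0x18]=0x05, mem[0x19]=0xc9, mem[0x05]=0xe2, mem[0x14]=0x30, mem[0x07]=0x05

MEM[0x18,0x19,0x05,0x14,0x07] = 05 c9 e2 30 05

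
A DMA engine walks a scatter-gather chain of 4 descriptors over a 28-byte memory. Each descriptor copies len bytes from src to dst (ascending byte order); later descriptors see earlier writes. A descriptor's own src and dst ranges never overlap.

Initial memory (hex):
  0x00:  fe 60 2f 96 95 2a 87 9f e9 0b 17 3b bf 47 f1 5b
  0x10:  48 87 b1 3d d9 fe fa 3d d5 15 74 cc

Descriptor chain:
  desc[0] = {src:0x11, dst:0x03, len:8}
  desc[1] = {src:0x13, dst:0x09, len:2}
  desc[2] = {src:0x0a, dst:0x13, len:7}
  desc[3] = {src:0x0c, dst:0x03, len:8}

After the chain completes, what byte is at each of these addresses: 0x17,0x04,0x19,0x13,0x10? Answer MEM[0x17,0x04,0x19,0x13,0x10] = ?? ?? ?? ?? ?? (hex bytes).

  after D0: wrote 8B at 0x03 = 87b13dd9fefa3dd5
  after D1: wrote 2B at 0x09 = 3dd9
  after D2: wrote 7B at 0x13 = d93bbf47f15b48
  after D3: wrote 8B at 0x03 = bf47f15b4887b1d9
query mem[0x17]=0xf1, mem[0x04]=0x47, mem[0x19]=0x48, mem[0x13]=0xd9, mem[0x10]=0x48

MEM[0x17,0x04,0x19,0x13,0x10] = f1 47 48 d9 48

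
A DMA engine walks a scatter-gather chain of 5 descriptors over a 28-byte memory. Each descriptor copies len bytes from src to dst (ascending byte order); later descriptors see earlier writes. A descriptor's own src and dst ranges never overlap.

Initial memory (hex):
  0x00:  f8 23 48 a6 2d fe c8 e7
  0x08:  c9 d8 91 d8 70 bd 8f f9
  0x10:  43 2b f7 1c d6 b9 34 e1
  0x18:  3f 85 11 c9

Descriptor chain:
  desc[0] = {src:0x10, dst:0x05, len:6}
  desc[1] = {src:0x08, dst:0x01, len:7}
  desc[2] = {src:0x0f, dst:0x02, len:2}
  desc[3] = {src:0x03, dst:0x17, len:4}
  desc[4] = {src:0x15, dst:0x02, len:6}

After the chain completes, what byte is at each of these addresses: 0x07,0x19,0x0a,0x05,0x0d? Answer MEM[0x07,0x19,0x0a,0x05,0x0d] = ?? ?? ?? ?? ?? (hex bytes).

MEM[0x07,0x19,0x0a,0x05,0x0d] = bd 70 b9 d8 bd

#0 dst[0x05+6] := {0x43,0x2b,0xf7,0x1c,0xd6,0xb9}
#1 dst[0x01+7] := {0x1c,0xd6,0xb9,0xd8,0x70,0xbd,0x8f}
#2 dst[0x02+2] := {0xf9,0x43}
#3 dst[0x17+4] := {0x43,0xd8,0x70,0xbd}
#4 dst[0x02+6] := {0xb9,0x34,0x43,0xd8,0x70,0xbd}
query mem[0x07]=0xbd, mem[0x19]=0x70, mem[0x0a]=0xb9, mem[0x05]=0xd8, mem[0x0d]=0xbd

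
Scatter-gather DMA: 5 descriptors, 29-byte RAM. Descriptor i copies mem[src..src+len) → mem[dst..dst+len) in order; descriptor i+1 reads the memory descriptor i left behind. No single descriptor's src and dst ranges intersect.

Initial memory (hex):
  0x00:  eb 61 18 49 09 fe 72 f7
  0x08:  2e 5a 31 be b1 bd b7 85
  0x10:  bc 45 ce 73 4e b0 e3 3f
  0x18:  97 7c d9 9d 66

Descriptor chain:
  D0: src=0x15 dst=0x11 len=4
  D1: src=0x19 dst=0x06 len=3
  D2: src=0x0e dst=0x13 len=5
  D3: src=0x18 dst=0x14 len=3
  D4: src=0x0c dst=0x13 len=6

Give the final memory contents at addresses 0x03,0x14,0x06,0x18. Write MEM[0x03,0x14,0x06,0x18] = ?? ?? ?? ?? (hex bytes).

MEM[0x03,0x14,0x06,0x18] = 49 bd 7c b0

D0: mem[0x11..0x14] <- [b0 e3 3f 97]
D1: mem[0x06..0x08] <- [7c d9 9d]
D2: mem[0x13..0x17] <- [b7 85 bc b0 e3]
D3: mem[0x14..0x16] <- [97 7c d9]
D4: mem[0x13..0x18] <- [b1 bd b7 85 bc b0]
query mem[0x03]=0x49, mem[0x14]=0xbd, mem[0x06]=0x7c, mem[0x18]=0xb0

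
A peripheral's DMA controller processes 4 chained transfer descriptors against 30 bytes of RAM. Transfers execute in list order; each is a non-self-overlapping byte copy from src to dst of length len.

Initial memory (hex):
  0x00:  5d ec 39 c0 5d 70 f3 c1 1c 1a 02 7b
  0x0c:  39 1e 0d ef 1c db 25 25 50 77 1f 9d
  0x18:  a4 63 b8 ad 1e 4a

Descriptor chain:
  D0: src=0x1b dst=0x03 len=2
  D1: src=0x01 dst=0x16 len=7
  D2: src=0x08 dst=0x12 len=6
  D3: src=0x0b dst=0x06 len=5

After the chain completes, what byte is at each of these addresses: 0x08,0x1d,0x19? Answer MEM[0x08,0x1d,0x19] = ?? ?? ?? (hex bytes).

MEM[0x08,0x1d,0x19] = 1e 4a 1e

D0: mem[0x03..0x04] <- [ad 1e]
D1: mem[0x16..0x1c] <- [ec 39 ad 1e 70 f3 c1]
D2: mem[0x12..0x17] <- [1c 1a 02 7b 39 1e]
D3: mem[0x06..0x0a] <- [7b 39 1e 0d ef]
query mem[0x08]=0x1e, mem[0x1d]=0x4a, mem[0x19]=0x1e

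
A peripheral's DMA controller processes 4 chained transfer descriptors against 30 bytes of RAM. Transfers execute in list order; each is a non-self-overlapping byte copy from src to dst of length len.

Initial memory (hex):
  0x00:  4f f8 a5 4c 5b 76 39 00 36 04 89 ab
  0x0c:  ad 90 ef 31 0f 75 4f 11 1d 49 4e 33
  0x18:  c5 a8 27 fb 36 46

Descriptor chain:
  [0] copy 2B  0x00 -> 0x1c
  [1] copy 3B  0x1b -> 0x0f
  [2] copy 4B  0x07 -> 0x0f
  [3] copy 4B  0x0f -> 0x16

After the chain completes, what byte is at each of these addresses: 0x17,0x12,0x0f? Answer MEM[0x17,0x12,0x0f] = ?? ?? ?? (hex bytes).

#0 dst[0x1c+2] := {0x4f,0xf8}
#1 dst[0x0f+3] := {0xfb,0x4f,0xf8}
#2 dst[0x0f+4] := {0x00,0x36,0x04,0x89}
#3 dst[0x16+4] := {0x00,0x36,0x04,0x89}
query mem[0x17]=0x36, mem[0x12]=0x89, mem[0x0f]=0x00

MEM[0x17,0x12,0x0f] = 36 89 00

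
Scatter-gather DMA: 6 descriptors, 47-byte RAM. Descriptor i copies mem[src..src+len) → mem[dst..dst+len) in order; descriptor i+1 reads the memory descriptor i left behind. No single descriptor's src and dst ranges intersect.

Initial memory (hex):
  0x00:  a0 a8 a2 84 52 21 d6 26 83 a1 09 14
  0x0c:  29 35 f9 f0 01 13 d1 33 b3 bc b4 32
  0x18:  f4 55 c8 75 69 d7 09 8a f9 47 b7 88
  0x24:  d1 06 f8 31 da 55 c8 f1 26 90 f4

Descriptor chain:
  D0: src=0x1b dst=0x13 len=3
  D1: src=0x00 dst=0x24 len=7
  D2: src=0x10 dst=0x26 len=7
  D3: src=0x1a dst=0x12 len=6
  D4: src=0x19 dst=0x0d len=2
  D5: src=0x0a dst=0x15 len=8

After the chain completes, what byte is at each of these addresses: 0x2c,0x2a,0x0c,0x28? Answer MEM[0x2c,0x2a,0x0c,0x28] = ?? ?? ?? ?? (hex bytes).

  after D0: wrote 3B at 0x13 = 7569d7
  after D1: wrote 7B at 0x24 = a0a8a2845221d6
  after D2: wrote 7B at 0x26 = 0113d17569d7b4
  after D3: wrote 6B at 0x12 = c87569d7098a
  after D4: wrote 2B at 0x0d = 55c8
  after D5: wrote 8B at 0x15 = 09142955c8f00113
query mem[0x2c]=0xb4, mem[0x2a]=0x69, mem[0x0c]=0x29, mem[0x28]=0xd1

MEM[0x2c,0x2a,0x0c,0x28] = b4 69 29 d1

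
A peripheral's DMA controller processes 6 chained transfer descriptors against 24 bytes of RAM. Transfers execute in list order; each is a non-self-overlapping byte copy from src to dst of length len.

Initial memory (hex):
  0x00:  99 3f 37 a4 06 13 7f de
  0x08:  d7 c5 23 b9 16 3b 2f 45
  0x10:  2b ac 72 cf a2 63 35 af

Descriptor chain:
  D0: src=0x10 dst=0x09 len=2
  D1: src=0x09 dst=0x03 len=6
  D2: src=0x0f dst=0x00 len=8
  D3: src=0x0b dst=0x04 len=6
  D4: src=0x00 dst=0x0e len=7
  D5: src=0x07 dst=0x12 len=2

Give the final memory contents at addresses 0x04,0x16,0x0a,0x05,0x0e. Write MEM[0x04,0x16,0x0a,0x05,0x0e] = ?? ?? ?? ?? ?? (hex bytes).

MEM[0x04,0x16,0x0a,0x05,0x0e] = b9 35 ac 16 45

D0: mem[0x09..0x0a] <- [2b ac]
D1: mem[0x03..0x08] <- [2b ac b9 16 3b 2f]
D2: mem[0x00..0x07] <- [45 2b ac 72 cf a2 63 35]
D3: mem[0x04..0x09] <- [b9 16 3b 2f 45 2b]
D4: mem[0x0e..0x14] <- [45 2b ac 72 b9 16 3b]
D5: mem[0x12..0x13] <- [2f 45]
query mem[0x04]=0xb9, mem[0x16]=0x35, mem[0x0a]=0xac, mem[0x05]=0x16, mem[0x0e]=0x45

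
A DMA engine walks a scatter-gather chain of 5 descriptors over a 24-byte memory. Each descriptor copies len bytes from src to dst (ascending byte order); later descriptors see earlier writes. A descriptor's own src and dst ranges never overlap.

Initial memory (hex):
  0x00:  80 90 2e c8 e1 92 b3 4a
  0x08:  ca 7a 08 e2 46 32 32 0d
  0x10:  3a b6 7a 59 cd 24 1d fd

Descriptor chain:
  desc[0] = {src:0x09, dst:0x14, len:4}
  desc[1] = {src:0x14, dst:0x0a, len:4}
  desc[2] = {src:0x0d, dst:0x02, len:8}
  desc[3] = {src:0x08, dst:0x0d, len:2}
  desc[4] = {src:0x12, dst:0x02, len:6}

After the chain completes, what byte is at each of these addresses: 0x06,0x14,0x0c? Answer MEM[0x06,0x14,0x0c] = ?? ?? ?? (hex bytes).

#0 dst[0x14+4] := {0x7a,0x08,0xe2,0x46}
#1 dst[0x0a+4] := {0x7a,0x08,0xe2,0x46}
#2 dst[0x02+8] := {0x46,0x32,0x0d,0x3a,0xb6,0x7a,0x59,0x7a}
#3 dst[0x0d+2] := {0x59,0x7a}
#4 dst[0x02+6] := {0x7a,0x59,0x7a,0x08,0xe2,0x46}
query mem[0x06]=0xe2, mem[0x14]=0x7a, mem[0x0c]=0xe2

MEM[0x06,0x14,0x0c] = e2 7a e2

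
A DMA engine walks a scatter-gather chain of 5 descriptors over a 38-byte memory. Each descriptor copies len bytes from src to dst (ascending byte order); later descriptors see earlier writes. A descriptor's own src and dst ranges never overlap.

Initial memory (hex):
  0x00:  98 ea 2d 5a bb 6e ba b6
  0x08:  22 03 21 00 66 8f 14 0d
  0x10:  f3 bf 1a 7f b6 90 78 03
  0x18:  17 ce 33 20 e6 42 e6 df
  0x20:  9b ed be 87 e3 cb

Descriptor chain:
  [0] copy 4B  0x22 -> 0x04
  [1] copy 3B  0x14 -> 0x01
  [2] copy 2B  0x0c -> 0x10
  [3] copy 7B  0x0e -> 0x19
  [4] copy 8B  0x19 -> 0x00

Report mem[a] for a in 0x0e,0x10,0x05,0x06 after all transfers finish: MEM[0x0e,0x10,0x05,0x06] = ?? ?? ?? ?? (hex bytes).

MEM[0x0e,0x10,0x05,0x06] = 14 66 7f b6

#0 dst[0x04+4] := {0xbe,0x87,0xe3,0xcb}
#1 dst[0x01+3] := {0xb6,0x90,0x78}
#2 dst[0x10+2] := {0x66,0x8f}
#3 dst[0x19+7] := {0x14,0x0d,0x66,0x8f,0x1a,0x7f,0xb6}
#4 dst[0x00+8] := {0x14,0x0d,0x66,0x8f,0x1a,0x7f,0xb6,0x9b}
query mem[0x0e]=0x14, mem[0x10]=0x66, mem[0x05]=0x7f, mem[0x06]=0xb6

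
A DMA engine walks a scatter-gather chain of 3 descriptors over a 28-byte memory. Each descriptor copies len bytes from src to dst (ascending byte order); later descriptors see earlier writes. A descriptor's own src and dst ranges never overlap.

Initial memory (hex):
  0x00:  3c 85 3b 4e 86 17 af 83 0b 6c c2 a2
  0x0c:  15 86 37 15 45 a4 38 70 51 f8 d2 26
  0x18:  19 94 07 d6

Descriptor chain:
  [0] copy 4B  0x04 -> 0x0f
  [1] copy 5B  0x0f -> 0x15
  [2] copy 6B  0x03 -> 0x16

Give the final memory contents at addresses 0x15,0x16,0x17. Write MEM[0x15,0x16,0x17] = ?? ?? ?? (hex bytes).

[0] 0x04->0x0f len=4 : 86 17 af 83
[1] 0x0f->0x15 len=5 : 86 17 af 83 70
[2] 0x03->0x16 len=6 : 4e 86 17 af 83 0b
query mem[0x15]=0x86, mem[0x16]=0x4e, mem[0x17]=0x86

MEM[0x15,0x16,0x17] = 86 4e 86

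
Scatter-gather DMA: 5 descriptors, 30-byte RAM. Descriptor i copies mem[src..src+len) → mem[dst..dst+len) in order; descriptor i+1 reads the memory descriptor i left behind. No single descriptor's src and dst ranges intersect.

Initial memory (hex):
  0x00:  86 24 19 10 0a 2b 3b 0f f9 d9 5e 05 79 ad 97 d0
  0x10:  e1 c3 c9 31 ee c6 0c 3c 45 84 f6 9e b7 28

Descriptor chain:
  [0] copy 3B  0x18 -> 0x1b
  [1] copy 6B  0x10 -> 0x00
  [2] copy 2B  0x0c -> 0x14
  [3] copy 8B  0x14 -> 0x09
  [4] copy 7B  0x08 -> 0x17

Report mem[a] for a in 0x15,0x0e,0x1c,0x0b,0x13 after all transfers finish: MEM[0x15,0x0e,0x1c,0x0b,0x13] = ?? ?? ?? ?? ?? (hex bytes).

MEM[0x15,0x0e,0x1c,0x0b,0x13] = ad 84 45 0c 31

D0: mem[0x1b..0x1d] <- [45 84 f6]
D1: mem[0x00..0x05] <- [e1 c3 c9 31 ee c6]
D2: mem[0x14..0x15] <- [79 ad]
D3: mem[0x09..0x10] <- [79 ad 0c 3c 45 84 f6 45]
D4: mem[0x17..0x1d] <- [f9 79 ad 0c 3c 45 84]
query mem[0x15]=0xad, mem[0x0e]=0x84, mem[0x1c]=0x45, mem[0x0b]=0x0c, mem[0x13]=0x31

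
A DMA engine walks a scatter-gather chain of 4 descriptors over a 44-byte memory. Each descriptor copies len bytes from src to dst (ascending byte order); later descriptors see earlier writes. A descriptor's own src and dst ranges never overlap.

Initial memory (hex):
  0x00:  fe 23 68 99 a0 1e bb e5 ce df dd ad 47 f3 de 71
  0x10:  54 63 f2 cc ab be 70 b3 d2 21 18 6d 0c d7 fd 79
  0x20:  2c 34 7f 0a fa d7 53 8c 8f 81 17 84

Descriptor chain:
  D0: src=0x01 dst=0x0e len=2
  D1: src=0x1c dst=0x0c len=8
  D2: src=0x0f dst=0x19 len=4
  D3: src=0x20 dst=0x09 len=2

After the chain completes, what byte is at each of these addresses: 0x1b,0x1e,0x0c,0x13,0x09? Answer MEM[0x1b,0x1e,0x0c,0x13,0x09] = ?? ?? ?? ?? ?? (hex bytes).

MEM[0x1b,0x1e,0x0c,0x13,0x09] = 34 fd 0c 0a 2c

  after D0: wrote 2B at 0x0e = 2368
  after D1: wrote 8B at 0x0c = 0cd7fd792c347f0a
  after D2: wrote 4B at 0x19 = 792c347f
  after D3: wrote 2B at 0x09 = 2c34
query mem[0x1b]=0x34, mem[0x1e]=0xfd, mem[0x0c]=0x0c, mem[0x13]=0x0a, mem[0x09]=0x2c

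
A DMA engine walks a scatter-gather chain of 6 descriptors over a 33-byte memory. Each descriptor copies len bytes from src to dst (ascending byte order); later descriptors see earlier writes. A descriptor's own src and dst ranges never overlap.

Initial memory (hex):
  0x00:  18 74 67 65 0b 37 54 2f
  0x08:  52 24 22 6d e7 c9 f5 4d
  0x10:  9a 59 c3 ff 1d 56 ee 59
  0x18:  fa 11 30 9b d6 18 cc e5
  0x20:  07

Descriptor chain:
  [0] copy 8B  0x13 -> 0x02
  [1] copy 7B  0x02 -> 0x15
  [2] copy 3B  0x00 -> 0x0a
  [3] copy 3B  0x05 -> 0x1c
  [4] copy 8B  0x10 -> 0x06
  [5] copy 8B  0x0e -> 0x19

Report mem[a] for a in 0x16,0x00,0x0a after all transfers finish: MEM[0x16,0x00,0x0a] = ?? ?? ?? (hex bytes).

MEM[0x16,0x00,0x0a] = 1d 18 1d

[0] 0x13->0x02 len=8 : ff 1d 56 ee 59 fa 11 30
[1] 0x02->0x15 len=7 : ff 1d 56 ee 59 fa 11
[2] 0x00->0x0a len=3 : 18 74 ff
[3] 0x05->0x1c len=3 : ee 59 fa
[4] 0x10->0x06 len=8 : 9a 59 c3 ff 1d ff 1d 56
[5] 0x0e->0x19 len=8 : f5 4d 9a 59 c3 ff 1d ff
query mem[0x16]=0x1d, mem[0x00]=0x18, mem[0x0a]=0x1d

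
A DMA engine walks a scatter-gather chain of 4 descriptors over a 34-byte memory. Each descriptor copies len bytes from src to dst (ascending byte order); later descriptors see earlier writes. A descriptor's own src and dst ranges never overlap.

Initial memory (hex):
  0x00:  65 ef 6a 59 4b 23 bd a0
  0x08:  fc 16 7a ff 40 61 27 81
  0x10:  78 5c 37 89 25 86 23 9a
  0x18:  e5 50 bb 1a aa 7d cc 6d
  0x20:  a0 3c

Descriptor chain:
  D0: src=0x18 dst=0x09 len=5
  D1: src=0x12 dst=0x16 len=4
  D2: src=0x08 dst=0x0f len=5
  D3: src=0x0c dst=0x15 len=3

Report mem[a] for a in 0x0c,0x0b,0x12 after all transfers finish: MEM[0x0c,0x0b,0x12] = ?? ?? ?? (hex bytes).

D0: mem[0x09..0x0d] <- [e5 50 bb 1a aa]
D1: mem[0x16..0x19] <- [37 89 25 86]
D2: mem[0x0f..0x13] <- [fc e5 50 bb 1a]
D3: mem[0x15..0x17] <- [1a aa 27]
query mem[0x0c]=0x1a, mem[0x0b]=0xbb, mem[0x12]=0xbb

MEM[0x0c,0x0b,0x12] = 1a bb bb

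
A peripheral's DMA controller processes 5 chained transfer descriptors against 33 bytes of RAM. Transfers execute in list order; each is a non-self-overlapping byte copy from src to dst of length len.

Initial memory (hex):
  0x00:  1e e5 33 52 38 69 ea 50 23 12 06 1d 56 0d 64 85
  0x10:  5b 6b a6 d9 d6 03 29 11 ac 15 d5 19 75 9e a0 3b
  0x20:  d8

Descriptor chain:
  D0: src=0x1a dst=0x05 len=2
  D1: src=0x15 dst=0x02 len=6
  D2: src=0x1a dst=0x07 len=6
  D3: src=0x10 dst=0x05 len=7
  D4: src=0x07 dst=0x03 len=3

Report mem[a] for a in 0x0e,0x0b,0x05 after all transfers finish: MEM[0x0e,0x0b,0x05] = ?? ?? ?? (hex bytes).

MEM[0x0e,0x0b,0x05] = 64 29 d6

[0] 0x1a->0x05 len=2 : d5 19
[1] 0x15->0x02 len=6 : 03 29 11 ac 15 d5
[2] 0x1a->0x07 len=6 : d5 19 75 9e a0 3b
[3] 0x10->0x05 len=7 : 5b 6b a6 d9 d6 03 29
[4] 0x07->0x03 len=3 : a6 d9 d6
query mem[0x0e]=0x64, mem[0x0b]=0x29, mem[0x05]=0xd6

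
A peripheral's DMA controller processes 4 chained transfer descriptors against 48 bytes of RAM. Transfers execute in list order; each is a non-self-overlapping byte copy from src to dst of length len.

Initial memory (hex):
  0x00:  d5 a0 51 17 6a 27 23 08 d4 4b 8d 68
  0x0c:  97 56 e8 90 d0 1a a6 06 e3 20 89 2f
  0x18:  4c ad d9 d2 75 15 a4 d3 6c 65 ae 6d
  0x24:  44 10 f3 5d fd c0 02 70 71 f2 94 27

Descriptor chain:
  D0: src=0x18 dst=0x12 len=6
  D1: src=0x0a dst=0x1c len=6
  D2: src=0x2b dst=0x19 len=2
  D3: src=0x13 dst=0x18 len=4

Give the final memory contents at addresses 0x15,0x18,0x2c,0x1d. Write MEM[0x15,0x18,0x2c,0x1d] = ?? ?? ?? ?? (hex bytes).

MEM[0x15,0x18,0x2c,0x1d] = d2 ad 71 68

[0] 0x18->0x12 len=6 : 4c ad d9 d2 75 15
[1] 0x0a->0x1c len=6 : 8d 68 97 56 e8 90
[2] 0x2b->0x19 len=2 : 70 71
[3] 0x13->0x18 len=4 : ad d9 d2 75
query mem[0x15]=0xd2, mem[0x18]=0xad, mem[0x2c]=0x71, mem[0x1d]=0x68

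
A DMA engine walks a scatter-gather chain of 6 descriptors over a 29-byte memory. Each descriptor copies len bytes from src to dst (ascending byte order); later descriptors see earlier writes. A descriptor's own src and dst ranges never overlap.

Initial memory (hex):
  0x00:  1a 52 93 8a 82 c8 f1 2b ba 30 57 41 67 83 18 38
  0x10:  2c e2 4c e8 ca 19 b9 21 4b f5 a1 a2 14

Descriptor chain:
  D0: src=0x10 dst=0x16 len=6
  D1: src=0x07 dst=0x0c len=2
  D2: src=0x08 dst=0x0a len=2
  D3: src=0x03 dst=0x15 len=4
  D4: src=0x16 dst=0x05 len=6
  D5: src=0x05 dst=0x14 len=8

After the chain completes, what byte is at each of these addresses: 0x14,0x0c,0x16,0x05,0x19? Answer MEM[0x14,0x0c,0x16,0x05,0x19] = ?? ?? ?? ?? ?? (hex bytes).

MEM[0x14,0x0c,0x16,0x05,0x19] = 82 2b f1 82 19

  after D0: wrote 6B at 0x16 = 2ce24ce8ca19
  after D1: wrote 2B at 0x0c = 2bba
  after D2: wrote 2B at 0x0a = ba30
  after D3: wrote 4B at 0x15 = 8a82c8f1
  after D4: wrote 6B at 0x05 = 82c8f1e8ca19
  after D5: wrote 8B at 0x14 = 82c8f1e8ca19302b
query mem[0x14]=0x82, mem[0x0c]=0x2b, mem[0x16]=0xf1, mem[0x05]=0x82, mem[0x19]=0x19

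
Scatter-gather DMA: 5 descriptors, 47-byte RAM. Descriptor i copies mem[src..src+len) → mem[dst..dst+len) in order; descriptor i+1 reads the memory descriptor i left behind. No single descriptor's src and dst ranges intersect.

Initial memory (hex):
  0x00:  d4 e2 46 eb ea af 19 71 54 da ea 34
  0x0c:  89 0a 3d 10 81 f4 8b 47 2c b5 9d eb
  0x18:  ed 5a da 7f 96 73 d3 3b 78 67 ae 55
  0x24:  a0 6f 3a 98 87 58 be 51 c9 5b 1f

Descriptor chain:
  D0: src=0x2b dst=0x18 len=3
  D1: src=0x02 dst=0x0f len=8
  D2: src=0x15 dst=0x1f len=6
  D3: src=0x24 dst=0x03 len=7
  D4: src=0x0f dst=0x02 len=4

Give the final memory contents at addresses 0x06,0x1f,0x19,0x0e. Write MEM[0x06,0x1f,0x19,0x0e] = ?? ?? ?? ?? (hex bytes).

[0] 0x2b->0x18 len=3 : 51 c9 5b
[1] 0x02->0x0f len=8 : 46 eb ea af 19 71 54 da
[2] 0x15->0x1f len=6 : 54 da eb 51 c9 5b
[3] 0x24->0x03 len=7 : 5b 6f 3a 98 87 58 be
[4] 0x0f->0x02 len=4 : 46 eb ea af
query mem[0x06]=0x98, mem[0x1f]=0x54, mem[0x19]=0xc9, mem[0x0e]=0x3d

MEM[0x06,0x1f,0x19,0x0e] = 98 54 c9 3d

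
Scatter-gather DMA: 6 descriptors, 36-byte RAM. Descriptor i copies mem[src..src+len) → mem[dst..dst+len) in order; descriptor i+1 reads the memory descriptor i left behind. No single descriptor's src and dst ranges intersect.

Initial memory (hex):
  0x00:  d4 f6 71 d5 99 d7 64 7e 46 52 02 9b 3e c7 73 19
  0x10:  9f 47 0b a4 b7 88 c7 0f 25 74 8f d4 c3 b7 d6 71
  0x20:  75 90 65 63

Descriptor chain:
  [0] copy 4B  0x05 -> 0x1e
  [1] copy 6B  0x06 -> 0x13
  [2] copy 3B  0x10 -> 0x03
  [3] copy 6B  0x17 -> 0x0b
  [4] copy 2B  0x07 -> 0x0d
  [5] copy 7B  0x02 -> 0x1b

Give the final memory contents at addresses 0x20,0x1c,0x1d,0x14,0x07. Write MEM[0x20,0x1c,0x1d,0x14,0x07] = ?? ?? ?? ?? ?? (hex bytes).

MEM[0x20,0x1c,0x1d,0x14,0x07] = 7e 9f 47 7e 7e

D0: mem[0x1e..0x21] <- [d7 64 7e 46]
D1: mem[0x13..0x18] <- [64 7e 46 52 02 9b]
D2: mem[0x03..0x05] <- [9f 47 0b]
D3: mem[0x0b..0x10] <- [02 9b 74 8f d4 c3]
D4: mem[0x0d..0x0e] <- [7e 46]
D5: mem[0x1b..0x21] <- [71 9f 47 0b 64 7e 46]
query mem[0x20]=0x7e, mem[0x1c]=0x9f, mem[0x1d]=0x47, mem[0x14]=0x7e, mem[0x07]=0x7e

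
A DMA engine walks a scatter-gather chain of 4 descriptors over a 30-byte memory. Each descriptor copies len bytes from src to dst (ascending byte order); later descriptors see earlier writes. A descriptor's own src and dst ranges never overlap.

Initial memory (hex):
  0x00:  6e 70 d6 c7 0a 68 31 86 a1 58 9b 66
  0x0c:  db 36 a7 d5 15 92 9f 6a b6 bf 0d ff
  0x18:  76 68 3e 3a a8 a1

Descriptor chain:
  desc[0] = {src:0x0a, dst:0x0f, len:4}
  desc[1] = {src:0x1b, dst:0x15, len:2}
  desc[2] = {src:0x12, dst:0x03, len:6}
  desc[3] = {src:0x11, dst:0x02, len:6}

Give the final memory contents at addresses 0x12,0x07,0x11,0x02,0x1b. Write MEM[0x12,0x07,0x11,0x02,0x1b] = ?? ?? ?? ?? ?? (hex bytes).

MEM[0x12,0x07,0x11,0x02,0x1b] = 36 a8 db db 3a

[0] 0x0a->0x0f len=4 : 9b 66 db 36
[1] 0x1b->0x15 len=2 : 3a a8
[2] 0x12->0x03 len=6 : 36 6a b6 3a a8 ff
[3] 0x11->0x02 len=6 : db 36 6a b6 3a a8
query mem[0x12]=0x36, mem[0x07]=0xa8, mem[0x11]=0xdb, mem[0x02]=0xdb, mem[0x1b]=0x3a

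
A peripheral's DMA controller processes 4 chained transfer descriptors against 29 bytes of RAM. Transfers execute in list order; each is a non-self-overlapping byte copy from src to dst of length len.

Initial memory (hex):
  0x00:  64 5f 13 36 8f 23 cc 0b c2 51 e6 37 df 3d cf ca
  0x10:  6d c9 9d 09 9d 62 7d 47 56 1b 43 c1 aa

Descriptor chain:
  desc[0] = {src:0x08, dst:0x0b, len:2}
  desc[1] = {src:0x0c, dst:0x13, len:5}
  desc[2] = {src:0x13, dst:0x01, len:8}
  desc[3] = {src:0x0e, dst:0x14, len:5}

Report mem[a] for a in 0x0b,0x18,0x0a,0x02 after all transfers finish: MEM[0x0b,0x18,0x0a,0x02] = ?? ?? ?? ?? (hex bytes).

#0 dst[0x0b+2] := {0xc2,0x51}
#1 dst[0x13+5] := {0x51,0x3d,0xcf,0xca,0x6d}
#2 dst[0x01+8] := {0x51,0x3d,0xcf,0xca,0x6d,0x56,0x1b,0x43}
#3 dst[0x14+5] := {0xcf,0xca,0x6d,0xc9,0x9d}
query mem[0x0b]=0xc2, mem[0x18]=0x9d, mem[0x0a]=0xe6, mem[0x02]=0x3d

MEM[0x0b,0x18,0x0a,0x02] = c2 9d e6 3d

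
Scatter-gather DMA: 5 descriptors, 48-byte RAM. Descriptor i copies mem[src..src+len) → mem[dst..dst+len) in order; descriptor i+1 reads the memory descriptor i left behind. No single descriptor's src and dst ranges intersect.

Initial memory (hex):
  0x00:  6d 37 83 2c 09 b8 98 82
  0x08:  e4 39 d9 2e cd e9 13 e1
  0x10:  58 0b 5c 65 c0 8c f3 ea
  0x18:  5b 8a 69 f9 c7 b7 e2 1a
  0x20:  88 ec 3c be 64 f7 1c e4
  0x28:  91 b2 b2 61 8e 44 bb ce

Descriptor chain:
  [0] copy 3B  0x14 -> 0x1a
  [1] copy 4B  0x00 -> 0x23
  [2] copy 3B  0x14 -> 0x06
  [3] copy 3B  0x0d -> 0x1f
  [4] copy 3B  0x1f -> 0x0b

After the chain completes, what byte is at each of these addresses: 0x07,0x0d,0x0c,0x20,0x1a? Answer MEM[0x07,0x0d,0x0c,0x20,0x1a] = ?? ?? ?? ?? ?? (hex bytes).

MEM[0x07,0x0d,0x0c,0x20,0x1a] = 8c e1 13 13 c0

[0] 0x14->0x1a len=3 : c0 8c f3
[1] 0x00->0x23 len=4 : 6d 37 83 2c
[2] 0x14->0x06 len=3 : c0 8c f3
[3] 0x0d->0x1f len=3 : e9 13 e1
[4] 0x1f->0x0b len=3 : e9 13 e1
query mem[0x07]=0x8c, mem[0x0d]=0xe1, mem[0x0c]=0x13, mem[0x20]=0x13, mem[0x1a]=0xc0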